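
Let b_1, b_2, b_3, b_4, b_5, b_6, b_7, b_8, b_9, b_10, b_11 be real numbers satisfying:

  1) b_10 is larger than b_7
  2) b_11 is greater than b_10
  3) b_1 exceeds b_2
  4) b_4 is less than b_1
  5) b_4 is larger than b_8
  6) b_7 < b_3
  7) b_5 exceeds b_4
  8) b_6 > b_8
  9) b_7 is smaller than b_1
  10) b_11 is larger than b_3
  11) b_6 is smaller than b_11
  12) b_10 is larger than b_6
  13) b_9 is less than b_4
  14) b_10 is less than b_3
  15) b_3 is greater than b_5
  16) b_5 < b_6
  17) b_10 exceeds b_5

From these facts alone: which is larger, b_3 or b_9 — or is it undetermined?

b_3

The relevant relations are b_9 < b_4; b_4 < b_5; b_5 < b_10; b_10 < b_3.
Together: b_9 < b_4 < b_5 < b_10 < b_3.
So b_3 is larger.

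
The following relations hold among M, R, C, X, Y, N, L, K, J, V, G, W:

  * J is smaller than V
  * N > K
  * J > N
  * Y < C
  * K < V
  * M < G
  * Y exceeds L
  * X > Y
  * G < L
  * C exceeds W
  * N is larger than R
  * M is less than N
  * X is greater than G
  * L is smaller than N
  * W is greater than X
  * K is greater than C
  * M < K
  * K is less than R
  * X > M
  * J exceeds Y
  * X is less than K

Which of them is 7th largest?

The consecutive relations fix a unique order: M < G < L < Y < X < W < C < K < R < N < J < V.
Counting 7 from the largest end gives W.

W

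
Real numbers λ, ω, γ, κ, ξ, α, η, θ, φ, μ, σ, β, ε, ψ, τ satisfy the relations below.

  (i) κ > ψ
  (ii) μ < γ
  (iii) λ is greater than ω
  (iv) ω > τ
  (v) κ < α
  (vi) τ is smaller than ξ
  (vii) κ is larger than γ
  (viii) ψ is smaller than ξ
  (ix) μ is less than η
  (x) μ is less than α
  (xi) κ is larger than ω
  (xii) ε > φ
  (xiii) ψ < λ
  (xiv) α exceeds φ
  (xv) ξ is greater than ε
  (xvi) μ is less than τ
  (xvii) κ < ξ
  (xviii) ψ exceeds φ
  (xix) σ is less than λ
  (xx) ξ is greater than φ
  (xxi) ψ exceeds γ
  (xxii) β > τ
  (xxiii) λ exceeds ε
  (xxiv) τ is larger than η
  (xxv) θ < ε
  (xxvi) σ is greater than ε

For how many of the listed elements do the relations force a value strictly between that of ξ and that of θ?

Chaining upward from θ reaches: ε, σ, λ.
Chaining downward from ξ reaches: μ, η, φ, γ, τ, ε, ω, ψ, κ.
Strictly between θ and ξ are those in both lists: ε — 1 element.

1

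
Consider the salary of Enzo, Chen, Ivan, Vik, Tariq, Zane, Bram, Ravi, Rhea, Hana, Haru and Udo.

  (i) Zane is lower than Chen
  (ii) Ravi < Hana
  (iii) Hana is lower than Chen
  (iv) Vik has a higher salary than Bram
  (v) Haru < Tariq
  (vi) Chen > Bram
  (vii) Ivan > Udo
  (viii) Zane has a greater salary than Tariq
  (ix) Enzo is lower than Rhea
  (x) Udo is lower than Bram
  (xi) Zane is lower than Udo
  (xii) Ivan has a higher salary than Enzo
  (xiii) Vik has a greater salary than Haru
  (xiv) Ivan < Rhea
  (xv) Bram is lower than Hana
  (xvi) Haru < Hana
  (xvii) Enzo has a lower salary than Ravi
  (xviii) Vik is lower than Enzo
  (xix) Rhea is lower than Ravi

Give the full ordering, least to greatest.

Haru < Tariq < Zane < Udo < Bram < Vik < Enzo < Ivan < Rhea < Ravi < Hana < Chen

Each adjacent pair is fixed by a given relation: Haru < Tariq; Tariq < Zane; Zane < Udo; Udo < Bram; Bram < Vik; Vik < Enzo; Enzo < Ivan; Ivan < Rhea; Rhea < Ravi; Ravi < Hana; Hana < Chen. Chaining them end to end gives the full order.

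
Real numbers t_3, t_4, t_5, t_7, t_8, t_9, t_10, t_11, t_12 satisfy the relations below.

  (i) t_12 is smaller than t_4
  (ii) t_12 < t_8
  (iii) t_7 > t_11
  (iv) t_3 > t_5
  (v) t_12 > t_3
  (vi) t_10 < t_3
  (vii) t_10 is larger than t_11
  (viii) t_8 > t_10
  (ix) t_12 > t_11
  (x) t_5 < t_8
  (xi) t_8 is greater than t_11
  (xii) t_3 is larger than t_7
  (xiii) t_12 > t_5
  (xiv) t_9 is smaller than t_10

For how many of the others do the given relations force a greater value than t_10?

The elements the relations force above t_10 are t_3, t_12, t_4, t_8 — no chain reaches any other.
That is 4.

4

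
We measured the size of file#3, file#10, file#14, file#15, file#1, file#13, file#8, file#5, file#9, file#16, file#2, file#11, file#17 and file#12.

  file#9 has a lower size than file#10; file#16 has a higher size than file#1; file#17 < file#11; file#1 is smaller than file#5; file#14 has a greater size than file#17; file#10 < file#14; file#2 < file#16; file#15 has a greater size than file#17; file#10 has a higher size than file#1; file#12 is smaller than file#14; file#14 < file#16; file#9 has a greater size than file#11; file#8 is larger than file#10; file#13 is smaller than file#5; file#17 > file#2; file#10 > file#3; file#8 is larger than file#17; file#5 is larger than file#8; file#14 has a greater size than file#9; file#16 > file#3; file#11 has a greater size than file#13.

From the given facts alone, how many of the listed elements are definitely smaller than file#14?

9

Directly below file#14: file#17, file#12, file#9, file#10.
One step further: file#1, file#2, file#3, file#11 (8 so far).
One step further: file#13 (9 so far).
Nothing else is reachable below file#14; 9 in all.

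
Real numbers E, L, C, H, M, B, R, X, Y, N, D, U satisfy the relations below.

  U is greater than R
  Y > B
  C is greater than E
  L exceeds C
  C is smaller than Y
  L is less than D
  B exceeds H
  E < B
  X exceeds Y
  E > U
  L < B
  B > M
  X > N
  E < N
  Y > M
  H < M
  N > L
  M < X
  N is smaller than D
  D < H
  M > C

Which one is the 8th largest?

L

Piecing the relations together gives one ordering: R < U < E < C < L < N < D < H < M < B < Y < X.
Counting 8 from the largest end gives L.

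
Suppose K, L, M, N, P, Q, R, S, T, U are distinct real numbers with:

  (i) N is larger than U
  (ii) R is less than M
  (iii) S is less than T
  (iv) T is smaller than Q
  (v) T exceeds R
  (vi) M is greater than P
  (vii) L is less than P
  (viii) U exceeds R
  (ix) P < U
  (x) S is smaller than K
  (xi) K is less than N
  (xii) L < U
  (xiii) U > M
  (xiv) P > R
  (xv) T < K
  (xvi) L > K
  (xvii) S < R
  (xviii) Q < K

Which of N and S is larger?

Link the given pairs in sequence: S < R; R < T; T < Q; Q < K; K < L; L < P; P < M; M < U; U < N.
Chaining these gives S < R < T < Q < K < L < P < M < U < N.
So S < N; N is the larger of the two.

N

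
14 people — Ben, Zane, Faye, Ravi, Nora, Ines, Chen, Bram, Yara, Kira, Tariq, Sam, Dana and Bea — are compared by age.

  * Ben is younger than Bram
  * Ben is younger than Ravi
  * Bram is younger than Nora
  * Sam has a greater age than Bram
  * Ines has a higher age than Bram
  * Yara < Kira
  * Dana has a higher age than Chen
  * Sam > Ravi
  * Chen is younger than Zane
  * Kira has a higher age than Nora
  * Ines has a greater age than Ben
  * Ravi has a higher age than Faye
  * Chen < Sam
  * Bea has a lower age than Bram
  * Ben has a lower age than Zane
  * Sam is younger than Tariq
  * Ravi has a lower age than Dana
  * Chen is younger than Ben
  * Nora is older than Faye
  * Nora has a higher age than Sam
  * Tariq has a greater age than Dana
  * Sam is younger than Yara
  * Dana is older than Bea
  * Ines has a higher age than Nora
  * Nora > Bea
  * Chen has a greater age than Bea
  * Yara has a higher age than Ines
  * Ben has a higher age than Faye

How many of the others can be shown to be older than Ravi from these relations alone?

7

The elements the relations force above Ravi are Sam, Nora, Dana, Ines, Yara, Tariq, Kira — no chain reaches any other.
That is 7.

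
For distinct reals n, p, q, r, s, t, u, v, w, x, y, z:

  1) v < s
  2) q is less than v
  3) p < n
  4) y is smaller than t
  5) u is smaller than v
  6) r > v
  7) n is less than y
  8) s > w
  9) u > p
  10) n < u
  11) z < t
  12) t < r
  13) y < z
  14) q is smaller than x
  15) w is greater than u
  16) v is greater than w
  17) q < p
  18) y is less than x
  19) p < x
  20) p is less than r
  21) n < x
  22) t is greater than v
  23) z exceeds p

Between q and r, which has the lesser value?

q

Link the given pairs in sequence: q < p; p < n; n < u; u < w; w < v; v < t; t < r.
Chaining these gives q < p < n < u < w < v < t < r.
So q < r; q is the smaller of the two.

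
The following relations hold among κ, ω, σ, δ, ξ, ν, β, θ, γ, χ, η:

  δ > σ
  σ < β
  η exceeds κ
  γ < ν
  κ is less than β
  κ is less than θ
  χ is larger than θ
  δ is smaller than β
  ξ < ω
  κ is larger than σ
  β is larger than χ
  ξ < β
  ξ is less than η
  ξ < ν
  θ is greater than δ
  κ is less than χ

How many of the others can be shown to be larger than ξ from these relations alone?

4

The elements the relations force above ξ are ν, ω, β, η — no chain reaches any other.
That is 4.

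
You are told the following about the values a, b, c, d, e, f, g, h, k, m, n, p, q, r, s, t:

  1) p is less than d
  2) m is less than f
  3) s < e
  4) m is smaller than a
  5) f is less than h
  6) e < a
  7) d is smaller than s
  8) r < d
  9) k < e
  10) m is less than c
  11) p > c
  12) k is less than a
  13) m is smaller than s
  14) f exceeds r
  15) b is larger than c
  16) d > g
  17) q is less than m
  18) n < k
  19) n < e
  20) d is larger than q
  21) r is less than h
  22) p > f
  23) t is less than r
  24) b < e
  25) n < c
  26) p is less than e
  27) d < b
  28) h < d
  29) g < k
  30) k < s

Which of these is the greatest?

a

g is not greatest since g < k; q is not greatest since q < m; m is not greatest since m < f; t is not greatest since t < r; n is not greatest since n < c; r is not greatest since r < f; c is not greatest since c < b; f is not greatest since f < p; h is not greatest since h < d; p is not greatest since p < e; d is not greatest since d < s; k is not greatest since k < e; s is not greatest since s < e; b is not greatest since b < e; e is not greatest since e < a.
Only a has nothing above it, so a is the greatest.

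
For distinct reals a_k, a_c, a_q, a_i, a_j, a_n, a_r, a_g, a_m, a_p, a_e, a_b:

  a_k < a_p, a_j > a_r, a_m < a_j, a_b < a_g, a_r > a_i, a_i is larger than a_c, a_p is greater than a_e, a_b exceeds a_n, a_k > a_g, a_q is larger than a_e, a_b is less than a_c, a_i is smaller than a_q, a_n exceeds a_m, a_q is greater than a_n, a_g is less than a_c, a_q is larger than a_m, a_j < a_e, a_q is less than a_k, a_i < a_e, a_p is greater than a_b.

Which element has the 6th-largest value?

Chaining the given pairs: a_m < a_n < a_b < a_g < a_c < a_i < a_r < a_j < a_e < a_q < a_k < a_p.
Counting 6 from the largest end gives a_r.

a_r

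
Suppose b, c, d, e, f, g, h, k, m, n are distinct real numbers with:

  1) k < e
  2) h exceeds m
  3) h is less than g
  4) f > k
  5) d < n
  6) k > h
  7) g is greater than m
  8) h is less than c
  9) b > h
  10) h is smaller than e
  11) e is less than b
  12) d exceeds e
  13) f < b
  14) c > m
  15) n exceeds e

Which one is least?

Chaining upward from m: directly above it, h, g, c; then k, e, b; then d, f, n.
That covers every other element, and nothing is given below m, so m is the least.

m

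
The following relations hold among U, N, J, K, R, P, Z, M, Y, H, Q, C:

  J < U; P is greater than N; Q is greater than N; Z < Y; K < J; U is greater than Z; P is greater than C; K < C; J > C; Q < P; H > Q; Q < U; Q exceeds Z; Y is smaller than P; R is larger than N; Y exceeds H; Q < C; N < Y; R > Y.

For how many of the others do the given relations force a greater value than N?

8

Directly above N: Q, Y, P, R.
One step further: H, C, U (7 so far).
One step further: J (8 so far).
Nothing else is reachable above N; 8 in all.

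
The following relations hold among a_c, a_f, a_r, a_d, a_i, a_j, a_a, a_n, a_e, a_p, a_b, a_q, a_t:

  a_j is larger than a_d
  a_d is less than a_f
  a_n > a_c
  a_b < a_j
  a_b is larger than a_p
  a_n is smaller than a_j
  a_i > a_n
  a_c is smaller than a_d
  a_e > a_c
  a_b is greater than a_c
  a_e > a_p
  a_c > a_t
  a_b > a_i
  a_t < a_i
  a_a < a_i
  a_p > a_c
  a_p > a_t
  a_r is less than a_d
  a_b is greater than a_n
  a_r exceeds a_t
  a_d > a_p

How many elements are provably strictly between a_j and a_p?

Chaining upward from a_p reaches: a_d, a_b, a_f, a_e.
Chaining downward from a_j reaches: a_t, a_r, a_c, a_a, a_n, a_i, a_d, a_b.
Strictly between a_p and a_j are those in both lists: a_d, a_b — 2 elements.

2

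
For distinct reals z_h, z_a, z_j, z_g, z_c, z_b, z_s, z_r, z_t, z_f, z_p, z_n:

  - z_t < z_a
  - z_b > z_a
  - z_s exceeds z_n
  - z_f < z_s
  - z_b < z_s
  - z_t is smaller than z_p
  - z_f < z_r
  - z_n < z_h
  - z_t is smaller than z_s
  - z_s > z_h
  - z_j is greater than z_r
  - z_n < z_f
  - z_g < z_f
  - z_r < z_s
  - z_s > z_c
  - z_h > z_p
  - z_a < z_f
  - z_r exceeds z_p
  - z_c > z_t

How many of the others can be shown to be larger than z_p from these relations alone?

4

Directly above z_p: z_r, z_h.
One step further: z_j, z_s (4 so far).
Nothing else is reachable above z_p; 4 in all.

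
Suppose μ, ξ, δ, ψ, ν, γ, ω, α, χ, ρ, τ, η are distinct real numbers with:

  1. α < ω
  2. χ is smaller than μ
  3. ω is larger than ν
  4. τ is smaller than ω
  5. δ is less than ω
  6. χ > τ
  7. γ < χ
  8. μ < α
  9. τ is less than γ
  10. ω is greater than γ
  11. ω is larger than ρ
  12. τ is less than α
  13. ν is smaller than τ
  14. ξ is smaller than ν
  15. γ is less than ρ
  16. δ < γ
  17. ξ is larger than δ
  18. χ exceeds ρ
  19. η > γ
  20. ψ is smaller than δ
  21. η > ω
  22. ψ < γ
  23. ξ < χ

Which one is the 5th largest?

χ

Piecing the relations together gives one ordering: ψ < δ < ξ < ν < τ < γ < ρ < χ < μ < α < ω < η.
The 5th largest is χ.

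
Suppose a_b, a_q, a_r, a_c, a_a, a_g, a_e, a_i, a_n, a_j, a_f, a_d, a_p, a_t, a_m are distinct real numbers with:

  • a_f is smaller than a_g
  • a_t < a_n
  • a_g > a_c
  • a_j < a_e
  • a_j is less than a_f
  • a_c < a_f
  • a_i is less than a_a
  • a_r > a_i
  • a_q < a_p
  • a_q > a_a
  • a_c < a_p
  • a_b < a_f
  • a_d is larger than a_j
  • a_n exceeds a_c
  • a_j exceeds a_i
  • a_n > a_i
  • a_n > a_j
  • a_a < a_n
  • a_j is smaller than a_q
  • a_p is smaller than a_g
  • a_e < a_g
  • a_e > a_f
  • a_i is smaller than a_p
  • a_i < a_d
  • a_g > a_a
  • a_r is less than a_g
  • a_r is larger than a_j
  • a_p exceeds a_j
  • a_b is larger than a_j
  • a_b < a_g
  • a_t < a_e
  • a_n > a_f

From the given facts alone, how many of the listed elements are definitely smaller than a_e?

Directly below a_e: a_j, a_t, a_f.
One step further: a_i, a_c, a_b (6 so far).
No other element is forced below a_e by the given relations, so the count is 6.

6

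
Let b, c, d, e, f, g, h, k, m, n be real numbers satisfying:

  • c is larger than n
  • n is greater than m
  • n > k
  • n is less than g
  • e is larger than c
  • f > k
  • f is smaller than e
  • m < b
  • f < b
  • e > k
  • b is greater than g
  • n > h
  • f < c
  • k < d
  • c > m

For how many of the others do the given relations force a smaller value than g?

4

Directly below g: n.
One step further: h, k, m (4 so far).
No other element is forced below g by the given relations, so the count is 4.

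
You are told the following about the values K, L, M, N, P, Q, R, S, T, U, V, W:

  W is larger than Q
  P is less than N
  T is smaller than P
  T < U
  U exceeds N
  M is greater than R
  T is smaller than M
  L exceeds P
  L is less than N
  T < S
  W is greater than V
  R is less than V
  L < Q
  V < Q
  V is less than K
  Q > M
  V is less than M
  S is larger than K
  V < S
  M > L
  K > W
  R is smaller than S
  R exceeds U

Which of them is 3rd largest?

W

Chaining the given pairs: T < P < L < N < U < R < V < M < Q < W < K < S.
The 3rd largest is W.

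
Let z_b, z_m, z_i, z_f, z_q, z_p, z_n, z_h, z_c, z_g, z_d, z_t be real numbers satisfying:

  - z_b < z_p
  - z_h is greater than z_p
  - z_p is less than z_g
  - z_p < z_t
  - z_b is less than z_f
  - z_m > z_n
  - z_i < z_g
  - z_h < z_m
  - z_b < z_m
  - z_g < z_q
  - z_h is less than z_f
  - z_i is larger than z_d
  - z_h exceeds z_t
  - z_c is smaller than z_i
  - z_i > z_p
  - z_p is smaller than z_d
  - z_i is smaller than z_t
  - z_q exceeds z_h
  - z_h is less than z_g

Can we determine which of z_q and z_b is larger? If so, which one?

z_b < z_p and z_p < z_d give z_b < z_d.
With z_d < z_i: z_b < z_p < z_d < z_i.
With z_i < z_t: z_b < z_p < z_d < z_i < z_t.
With z_t < z_h: z_b < z_p < z_d < z_i < z_t < z_h.
With z_h < z_q: z_b < z_p < z_d < z_i < z_t < z_h < z_q.
So z_q is larger.

z_q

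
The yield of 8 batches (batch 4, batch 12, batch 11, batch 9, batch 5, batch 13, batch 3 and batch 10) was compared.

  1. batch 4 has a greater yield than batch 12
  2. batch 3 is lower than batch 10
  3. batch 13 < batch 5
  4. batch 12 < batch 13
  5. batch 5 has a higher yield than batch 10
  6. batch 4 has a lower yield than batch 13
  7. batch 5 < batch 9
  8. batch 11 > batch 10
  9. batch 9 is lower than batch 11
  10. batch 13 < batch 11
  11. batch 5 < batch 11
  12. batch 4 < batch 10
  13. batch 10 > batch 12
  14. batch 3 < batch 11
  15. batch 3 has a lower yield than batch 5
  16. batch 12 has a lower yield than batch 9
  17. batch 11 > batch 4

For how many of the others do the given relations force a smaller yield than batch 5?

Directly below batch 5: batch 3, batch 13, batch 10.
One step further: batch 12, batch 4 (5 so far).
Nothing else is reachable below batch 5; 5 in all.

5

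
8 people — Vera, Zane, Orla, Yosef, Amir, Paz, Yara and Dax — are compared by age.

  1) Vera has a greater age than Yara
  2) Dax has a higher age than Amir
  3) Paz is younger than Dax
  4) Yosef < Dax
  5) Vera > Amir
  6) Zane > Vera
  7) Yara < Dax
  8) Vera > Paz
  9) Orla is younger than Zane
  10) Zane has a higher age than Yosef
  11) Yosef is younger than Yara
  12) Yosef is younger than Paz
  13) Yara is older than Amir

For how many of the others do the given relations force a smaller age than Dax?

From Dax the given relations immediately reach Amir, Yosef, Paz, Yara.
Nothing else is reachable below Dax; 4 in all.

4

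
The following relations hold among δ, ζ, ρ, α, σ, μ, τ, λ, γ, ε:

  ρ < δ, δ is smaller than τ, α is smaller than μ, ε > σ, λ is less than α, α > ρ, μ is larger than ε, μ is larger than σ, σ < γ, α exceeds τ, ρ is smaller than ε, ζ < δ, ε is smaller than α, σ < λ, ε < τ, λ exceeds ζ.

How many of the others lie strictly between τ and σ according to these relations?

The relations place σ below τ. An element lies strictly between them when it is forced above σ and also forced below τ.
Above σ: {λ, γ, ε, α, μ}. Below τ: {ρ, ζ, ε, δ}.
Intersection: {ε} — 1.

1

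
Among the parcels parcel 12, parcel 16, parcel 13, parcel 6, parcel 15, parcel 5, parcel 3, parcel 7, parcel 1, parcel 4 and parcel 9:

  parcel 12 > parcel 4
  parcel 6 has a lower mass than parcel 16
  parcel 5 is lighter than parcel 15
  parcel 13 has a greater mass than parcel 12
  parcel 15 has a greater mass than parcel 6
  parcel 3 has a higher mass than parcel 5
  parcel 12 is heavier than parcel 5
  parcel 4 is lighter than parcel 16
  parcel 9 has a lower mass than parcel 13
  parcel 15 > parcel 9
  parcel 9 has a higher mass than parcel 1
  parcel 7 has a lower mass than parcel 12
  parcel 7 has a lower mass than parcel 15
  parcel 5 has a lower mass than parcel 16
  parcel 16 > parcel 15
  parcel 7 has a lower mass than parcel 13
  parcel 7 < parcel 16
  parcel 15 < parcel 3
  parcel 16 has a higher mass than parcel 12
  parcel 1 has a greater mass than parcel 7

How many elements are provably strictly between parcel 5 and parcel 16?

Chaining upward from parcel 5 reaches: parcel 12, parcel 15, parcel 13, parcel 3.
Chaining downward from parcel 16 reaches: parcel 7, parcel 4, parcel 1, parcel 6, parcel 9, parcel 12, parcel 15.
Strictly between parcel 5 and parcel 16 are those in both lists: parcel 12, parcel 15 — 2 elements.

2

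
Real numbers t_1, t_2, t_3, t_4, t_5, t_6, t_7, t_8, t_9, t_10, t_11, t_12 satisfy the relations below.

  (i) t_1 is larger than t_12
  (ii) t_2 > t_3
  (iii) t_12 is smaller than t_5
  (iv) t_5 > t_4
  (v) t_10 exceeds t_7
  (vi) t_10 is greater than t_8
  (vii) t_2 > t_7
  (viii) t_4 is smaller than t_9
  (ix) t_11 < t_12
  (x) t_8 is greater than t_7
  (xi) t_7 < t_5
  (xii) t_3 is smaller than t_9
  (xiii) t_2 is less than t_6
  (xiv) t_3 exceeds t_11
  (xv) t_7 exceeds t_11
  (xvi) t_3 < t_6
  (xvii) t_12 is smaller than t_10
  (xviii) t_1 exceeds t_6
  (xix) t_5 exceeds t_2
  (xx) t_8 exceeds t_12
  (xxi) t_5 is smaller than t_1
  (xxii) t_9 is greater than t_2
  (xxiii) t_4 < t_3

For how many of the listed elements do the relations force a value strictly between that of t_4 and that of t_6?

2

The relations place t_4 below t_6. An element lies strictly between them when it is forced above t_4 and also forced below t_6.
Above t_4: {t_3, t_2, t_5, t_1, t_9}. Below t_6: {t_11, t_3, t_7, t_2}.
Intersection: {t_3, t_2} — 2.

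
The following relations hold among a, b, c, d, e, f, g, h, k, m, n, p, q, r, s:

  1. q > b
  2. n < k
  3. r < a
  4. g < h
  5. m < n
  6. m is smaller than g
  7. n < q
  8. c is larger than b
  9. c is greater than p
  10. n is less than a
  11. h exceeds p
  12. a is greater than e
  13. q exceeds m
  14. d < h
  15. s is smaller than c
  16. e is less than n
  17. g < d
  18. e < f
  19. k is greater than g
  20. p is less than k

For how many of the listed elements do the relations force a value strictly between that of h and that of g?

1

The relations place g below h. An element lies strictly between them when it is forced above g and also forced below h.
Above g: {k, d}. Below h: {m, p, d}.
Intersection: {d} — 1.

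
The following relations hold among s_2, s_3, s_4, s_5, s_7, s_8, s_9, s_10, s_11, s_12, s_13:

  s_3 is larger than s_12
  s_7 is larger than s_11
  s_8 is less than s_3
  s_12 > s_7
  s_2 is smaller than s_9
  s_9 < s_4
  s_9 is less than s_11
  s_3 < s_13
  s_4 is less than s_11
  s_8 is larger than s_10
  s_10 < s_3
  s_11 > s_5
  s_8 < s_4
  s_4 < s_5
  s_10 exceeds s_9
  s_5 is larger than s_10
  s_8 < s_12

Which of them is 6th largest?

Chaining the given pairs: s_2 < s_9 < s_10 < s_8 < s_4 < s_5 < s_11 < s_7 < s_12 < s_3 < s_13.
The 6th largest is s_5.

s_5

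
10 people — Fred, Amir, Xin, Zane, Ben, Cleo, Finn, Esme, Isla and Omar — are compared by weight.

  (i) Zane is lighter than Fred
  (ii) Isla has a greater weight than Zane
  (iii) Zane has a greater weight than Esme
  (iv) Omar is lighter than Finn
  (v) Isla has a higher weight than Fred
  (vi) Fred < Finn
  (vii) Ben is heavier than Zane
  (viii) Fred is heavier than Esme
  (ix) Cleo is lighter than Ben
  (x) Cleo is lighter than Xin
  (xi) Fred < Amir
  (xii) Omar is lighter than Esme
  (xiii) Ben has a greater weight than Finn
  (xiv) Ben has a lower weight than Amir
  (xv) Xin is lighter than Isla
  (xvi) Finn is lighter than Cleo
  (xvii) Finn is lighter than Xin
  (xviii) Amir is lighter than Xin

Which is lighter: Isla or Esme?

Esme < Zane and Zane < Fred give Esme < Fred.
With Fred < Finn: Esme < Zane < Fred < Finn.
Then Finn < Cleo extends the chain to Cleo.
Then Cleo < Ben extends the chain to Ben.
With Ben < Amir: Esme < Zane < Fred < Finn < Cleo < Ben < Amir.
With Amir < Xin: Esme < Zane < Fred < Finn < Cleo < Ben < Amir < Xin.
With Xin < Isla: Esme < Zane < Fred < Finn < Cleo < Ben < Amir < Xin < Isla.
So Esme < Isla; Esme is the lighter of the two.

Esme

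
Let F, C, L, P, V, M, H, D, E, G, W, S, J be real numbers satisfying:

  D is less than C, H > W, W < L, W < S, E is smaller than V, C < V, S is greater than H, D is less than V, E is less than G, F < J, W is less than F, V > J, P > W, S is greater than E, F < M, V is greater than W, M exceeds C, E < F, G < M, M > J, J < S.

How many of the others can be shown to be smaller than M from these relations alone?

7

From M the given relations immediately reach F, J, C, G.
From those, W, E, D — 7 in total.
Nothing else is reachable below M; 7 in all.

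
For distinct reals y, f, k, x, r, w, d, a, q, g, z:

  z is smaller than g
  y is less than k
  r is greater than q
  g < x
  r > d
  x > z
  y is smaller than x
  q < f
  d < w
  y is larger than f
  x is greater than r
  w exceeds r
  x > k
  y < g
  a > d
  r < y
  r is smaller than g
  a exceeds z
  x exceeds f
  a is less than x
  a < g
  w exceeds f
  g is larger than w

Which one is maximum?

x

z is not greatest since z < a; q is not greatest since q < f; d is not greatest since d < r; f is not greatest since f < x; r is not greatest since r < g; y is not greatest since y < x; w is not greatest since w < g; a is not greatest since a < x; k is not greatest since k < x; g is not greatest since g < x.
Only x has nothing above it, so x is the maximum.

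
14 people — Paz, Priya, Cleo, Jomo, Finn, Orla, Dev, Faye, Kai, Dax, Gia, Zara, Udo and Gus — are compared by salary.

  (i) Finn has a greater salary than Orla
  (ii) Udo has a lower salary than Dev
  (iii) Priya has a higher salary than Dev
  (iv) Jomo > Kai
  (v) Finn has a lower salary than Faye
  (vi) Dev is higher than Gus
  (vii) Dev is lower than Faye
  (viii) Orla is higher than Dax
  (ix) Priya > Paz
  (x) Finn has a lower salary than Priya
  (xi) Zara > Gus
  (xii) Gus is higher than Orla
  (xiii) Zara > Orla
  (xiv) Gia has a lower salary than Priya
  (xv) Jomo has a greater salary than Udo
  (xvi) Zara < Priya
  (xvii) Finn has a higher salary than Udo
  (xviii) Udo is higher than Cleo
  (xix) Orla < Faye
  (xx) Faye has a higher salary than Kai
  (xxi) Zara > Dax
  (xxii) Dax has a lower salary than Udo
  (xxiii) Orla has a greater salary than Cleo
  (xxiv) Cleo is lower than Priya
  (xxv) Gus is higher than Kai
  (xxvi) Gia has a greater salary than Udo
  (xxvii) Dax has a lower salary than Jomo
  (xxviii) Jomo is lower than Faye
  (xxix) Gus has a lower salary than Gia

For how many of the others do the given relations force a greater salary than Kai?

Directly above Kai: Jomo, Gus, Faye.
One step further: Gia, Dev, Zara (6 so far).
One step further: Priya (7 so far).
Nothing else is reachable above Kai; 7 in all.

7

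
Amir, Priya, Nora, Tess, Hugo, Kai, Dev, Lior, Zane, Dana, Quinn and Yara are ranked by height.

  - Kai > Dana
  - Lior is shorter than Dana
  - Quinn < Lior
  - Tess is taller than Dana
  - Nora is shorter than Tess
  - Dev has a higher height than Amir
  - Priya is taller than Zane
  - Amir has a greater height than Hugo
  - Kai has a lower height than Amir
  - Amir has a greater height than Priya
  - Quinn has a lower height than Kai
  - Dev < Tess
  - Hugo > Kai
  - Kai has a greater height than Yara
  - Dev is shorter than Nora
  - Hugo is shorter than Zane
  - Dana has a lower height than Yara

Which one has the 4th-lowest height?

Yara

The consecutive relations fix a unique order: Quinn < Lior < Dana < Yara < Kai < Hugo < Zane < Priya < Amir < Dev < Nora < Tess.
The 4th smallest is Yara.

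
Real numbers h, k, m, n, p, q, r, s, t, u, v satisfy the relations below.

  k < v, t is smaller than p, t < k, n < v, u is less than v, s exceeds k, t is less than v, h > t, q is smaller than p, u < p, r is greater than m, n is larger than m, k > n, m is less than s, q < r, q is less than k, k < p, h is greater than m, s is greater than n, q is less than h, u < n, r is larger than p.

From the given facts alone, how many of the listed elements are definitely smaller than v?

6

From v the given relations immediately reach t, u, n, k.
From those, m, q — 6 in total.
Nothing else is reachable below v; 6 in all.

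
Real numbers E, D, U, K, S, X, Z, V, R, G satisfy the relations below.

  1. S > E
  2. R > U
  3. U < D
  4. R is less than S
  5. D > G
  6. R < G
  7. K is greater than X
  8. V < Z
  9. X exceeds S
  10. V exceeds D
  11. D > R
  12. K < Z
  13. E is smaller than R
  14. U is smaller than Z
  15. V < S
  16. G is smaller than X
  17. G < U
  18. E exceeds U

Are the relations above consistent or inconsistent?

inconsistent

We have G < U stated directly, yet also U < E < R < G by chaining the others — so U < G. Contradiction.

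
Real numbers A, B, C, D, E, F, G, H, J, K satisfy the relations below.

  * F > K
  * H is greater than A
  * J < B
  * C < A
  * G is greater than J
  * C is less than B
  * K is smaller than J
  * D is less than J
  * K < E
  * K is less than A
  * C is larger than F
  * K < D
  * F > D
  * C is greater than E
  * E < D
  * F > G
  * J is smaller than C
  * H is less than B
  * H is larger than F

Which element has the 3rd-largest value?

The consecutive relations fix a unique order: K < E < D < J < G < F < C < A < H < B.
Counting 3 from the largest end gives A.

A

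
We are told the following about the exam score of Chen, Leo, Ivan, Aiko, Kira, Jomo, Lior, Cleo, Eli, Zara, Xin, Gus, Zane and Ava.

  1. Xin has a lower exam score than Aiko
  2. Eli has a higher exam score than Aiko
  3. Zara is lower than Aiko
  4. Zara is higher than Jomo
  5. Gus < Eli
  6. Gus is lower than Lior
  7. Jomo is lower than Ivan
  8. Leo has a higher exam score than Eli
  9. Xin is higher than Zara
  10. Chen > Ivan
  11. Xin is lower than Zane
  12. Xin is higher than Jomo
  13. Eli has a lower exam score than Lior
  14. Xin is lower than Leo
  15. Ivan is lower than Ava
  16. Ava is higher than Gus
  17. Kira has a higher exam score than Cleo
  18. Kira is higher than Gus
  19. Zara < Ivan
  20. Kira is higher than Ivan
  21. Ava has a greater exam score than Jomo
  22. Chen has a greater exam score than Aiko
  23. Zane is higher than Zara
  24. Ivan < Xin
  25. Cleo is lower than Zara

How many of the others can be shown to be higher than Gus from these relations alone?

5

Directly above Gus: Eli, Kira, Lior, Ava.
One step further: Leo (5 so far).
No other element is forced above Gus by the given relations, so the count is 5.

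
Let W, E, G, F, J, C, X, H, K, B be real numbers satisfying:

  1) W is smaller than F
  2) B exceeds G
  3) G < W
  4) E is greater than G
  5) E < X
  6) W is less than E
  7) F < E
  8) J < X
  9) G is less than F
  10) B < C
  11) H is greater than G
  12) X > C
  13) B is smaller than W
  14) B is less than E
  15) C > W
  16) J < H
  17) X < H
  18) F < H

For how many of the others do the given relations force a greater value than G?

Directly above G: B, W, F, E, H.
One step further: C, X (7 so far).
Nothing else is reachable above G; 7 in all.

7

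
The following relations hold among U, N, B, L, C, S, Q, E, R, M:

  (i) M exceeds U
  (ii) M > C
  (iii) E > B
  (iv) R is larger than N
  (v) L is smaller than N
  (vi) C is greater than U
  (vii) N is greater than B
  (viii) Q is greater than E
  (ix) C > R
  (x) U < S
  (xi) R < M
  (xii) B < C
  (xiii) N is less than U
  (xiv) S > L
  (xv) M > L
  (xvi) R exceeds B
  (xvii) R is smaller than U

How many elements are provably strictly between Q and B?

1

The relations place B below Q. An element lies strictly between them when it is forced above B and also forced below Q.
Above B: {N, R, U, C, M, E, S}. Below Q: {E}.
Intersection: {E} — 1.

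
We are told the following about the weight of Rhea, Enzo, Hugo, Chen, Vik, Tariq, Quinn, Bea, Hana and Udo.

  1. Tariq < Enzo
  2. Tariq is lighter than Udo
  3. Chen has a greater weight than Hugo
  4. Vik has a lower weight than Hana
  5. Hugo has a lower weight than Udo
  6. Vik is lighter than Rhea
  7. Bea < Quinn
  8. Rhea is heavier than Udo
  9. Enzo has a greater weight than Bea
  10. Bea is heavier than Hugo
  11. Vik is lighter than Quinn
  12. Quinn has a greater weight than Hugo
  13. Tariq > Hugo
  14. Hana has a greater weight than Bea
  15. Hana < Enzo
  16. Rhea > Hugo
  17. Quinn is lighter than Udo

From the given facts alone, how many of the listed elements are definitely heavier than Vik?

The elements the relations force above Vik are Quinn, Udo, Hana, Rhea, Enzo — no chain reaches any other.
That is 5.

5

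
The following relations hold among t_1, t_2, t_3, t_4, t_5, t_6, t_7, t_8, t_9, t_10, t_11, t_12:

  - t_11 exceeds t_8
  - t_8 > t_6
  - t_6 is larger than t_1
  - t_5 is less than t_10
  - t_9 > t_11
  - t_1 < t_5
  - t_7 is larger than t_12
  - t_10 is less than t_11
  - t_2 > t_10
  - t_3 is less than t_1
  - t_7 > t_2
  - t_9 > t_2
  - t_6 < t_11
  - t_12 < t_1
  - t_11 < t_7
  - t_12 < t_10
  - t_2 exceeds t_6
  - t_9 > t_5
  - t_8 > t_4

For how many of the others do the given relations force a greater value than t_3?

The elements the relations force above t_3 are t_1, t_5, t_10, t_6, t_8, t_11, t_2, t_9, t_7 — no chain reaches any other.
That is 9.

9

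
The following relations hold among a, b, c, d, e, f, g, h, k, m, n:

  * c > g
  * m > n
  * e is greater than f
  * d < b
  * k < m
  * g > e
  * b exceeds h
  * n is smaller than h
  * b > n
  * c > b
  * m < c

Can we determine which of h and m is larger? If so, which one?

undetermined

Following every chain through h: above h we get b, c; below h we get n.
m is not reached, and no chain runs the other way from m to h.
So the given relations leave the order of h and m undetermined.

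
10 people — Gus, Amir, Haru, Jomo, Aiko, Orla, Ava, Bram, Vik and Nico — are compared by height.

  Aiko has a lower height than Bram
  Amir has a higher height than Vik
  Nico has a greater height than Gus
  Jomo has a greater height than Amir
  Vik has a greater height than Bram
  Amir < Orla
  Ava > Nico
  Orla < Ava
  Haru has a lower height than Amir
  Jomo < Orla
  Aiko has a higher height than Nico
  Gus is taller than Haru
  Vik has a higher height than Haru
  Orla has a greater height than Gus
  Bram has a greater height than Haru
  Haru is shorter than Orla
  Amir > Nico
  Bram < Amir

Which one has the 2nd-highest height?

Piecing the relations together gives one ordering: Haru < Gus < Nico < Aiko < Bram < Vik < Amir < Jomo < Orla < Ava.
The 2nd largest is Orla.

Orla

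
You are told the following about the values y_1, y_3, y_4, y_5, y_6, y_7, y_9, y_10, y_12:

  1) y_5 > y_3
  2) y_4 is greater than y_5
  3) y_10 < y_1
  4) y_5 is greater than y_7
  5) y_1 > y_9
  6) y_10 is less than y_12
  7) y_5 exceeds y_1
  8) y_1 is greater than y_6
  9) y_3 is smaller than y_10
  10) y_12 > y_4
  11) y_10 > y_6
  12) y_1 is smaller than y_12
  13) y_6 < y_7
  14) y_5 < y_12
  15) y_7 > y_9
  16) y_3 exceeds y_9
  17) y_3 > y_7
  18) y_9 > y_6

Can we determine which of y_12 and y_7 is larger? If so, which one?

Link the given pairs in sequence: y_7 < y_3; y_3 < y_10; y_10 < y_1; y_1 < y_5; y_5 < y_4; y_4 < y_12.
Together: y_7 < y_3 < y_10 < y_1 < y_5 < y_4 < y_12.
So y_12 is larger.

y_12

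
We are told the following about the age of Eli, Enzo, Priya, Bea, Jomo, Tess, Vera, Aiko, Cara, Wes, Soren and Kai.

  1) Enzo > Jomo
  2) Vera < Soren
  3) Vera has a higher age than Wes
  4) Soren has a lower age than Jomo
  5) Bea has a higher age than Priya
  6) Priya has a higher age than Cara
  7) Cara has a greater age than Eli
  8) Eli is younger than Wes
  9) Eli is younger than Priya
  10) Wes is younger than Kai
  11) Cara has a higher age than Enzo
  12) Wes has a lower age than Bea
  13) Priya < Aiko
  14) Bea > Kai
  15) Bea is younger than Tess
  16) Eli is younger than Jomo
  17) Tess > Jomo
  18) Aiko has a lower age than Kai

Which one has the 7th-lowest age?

Piecing the relations together gives one ordering: Eli < Wes < Vera < Soren < Jomo < Enzo < Cara < Priya < Aiko < Kai < Bea < Tess.
The 7th smallest is Cara.

Cara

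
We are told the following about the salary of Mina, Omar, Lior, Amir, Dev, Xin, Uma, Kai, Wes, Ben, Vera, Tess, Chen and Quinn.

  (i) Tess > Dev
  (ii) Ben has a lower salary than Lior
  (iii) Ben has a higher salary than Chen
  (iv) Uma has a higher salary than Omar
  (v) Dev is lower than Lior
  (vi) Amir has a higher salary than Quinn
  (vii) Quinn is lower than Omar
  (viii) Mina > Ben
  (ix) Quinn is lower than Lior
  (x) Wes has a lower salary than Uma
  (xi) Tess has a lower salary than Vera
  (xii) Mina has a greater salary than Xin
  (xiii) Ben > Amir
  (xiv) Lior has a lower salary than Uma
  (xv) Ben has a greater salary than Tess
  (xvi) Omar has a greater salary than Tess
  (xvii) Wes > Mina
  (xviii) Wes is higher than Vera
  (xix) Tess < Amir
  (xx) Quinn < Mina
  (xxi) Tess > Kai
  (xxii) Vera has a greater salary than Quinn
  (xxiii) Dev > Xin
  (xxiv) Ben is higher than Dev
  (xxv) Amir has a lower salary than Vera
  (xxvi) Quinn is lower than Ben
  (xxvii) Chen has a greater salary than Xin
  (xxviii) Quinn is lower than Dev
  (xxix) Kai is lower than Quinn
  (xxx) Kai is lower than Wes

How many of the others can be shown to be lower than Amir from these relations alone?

5

The elements the relations force below Amir are Xin, Kai, Quinn, Dev, Tess — no chain reaches any other.
That is 5.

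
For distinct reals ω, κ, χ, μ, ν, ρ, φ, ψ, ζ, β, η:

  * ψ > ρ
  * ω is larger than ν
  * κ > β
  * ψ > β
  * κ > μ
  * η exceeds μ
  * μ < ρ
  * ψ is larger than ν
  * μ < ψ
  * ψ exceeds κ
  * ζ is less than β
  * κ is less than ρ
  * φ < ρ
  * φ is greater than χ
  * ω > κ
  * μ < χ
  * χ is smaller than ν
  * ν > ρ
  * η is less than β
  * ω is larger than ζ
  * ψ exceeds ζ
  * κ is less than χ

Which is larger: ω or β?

Link the given pairs in sequence: β < κ; κ < χ; χ < φ; φ < ρ; ρ < ν; ν < ω.
Together: β < κ < χ < φ < ρ < ν < ω.
So β < ω; ω is the larger of the two.

ω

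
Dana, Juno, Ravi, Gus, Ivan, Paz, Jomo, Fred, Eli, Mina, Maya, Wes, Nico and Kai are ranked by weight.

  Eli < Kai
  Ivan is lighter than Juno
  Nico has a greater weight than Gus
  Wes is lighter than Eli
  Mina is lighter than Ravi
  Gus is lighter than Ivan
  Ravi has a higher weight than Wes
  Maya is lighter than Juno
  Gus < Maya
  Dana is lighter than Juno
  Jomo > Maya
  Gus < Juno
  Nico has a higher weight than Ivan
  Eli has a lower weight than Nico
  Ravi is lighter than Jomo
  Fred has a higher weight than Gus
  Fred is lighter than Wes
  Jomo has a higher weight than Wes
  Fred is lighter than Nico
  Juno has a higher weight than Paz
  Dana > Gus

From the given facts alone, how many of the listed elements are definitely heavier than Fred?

6

Directly above Fred: Wes, Nico.
One step further: Eli, Ravi, Jomo (5 so far).
One step further: Kai (6 so far).
Nothing else is reachable above Fred; 6 in all.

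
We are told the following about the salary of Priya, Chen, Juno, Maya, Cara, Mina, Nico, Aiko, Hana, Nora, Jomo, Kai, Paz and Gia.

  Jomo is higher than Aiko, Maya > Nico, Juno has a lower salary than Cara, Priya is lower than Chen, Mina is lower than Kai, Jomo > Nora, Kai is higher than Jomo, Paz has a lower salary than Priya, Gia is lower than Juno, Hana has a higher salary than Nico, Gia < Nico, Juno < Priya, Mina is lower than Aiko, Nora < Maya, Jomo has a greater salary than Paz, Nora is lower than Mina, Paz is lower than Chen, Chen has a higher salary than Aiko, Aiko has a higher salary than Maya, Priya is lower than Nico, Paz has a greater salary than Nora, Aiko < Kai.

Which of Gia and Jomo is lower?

Gia < Juno and Juno < Priya give Gia < Priya.
Then Priya < Nico extends the chain to Nico.
With Nico < Maya: Gia < Juno < Priya < Nico < Maya.
With Maya < Aiko: Gia < Juno < Priya < Nico < Maya < Aiko.
With Aiko < Jomo: Gia < Juno < Priya < Nico < Maya < Aiko < Jomo.
So Gia < Jomo; Gia is the lower of the two.

Gia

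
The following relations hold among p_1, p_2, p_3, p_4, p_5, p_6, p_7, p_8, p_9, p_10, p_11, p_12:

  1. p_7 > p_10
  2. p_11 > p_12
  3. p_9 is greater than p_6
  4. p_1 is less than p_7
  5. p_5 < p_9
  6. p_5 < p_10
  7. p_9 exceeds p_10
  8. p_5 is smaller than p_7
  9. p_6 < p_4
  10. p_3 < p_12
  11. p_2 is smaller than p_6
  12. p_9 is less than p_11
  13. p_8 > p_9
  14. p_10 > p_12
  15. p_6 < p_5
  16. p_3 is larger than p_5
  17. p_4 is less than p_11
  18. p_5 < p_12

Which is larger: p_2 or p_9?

p_9

Chaining the given relations: p_2 < p_6 < p_5 < p_3 < p_12 < p_10 < p_9.
So p_2 < p_9; p_9 is the larger of the two.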